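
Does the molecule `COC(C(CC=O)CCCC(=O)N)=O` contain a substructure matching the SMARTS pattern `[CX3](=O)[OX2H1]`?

The pattern [CX3](=O)[OX2H1] describes an sp2 carbon double-bonded to O and single-bonded to an -OH oxygen — a carboxylic acid.
The closest candidate here is an aldehyde (-CHO), but there is no singly-bonded oxygen on the carbonyl carbon. No other fragment satisfies the full query, so there is no match.

No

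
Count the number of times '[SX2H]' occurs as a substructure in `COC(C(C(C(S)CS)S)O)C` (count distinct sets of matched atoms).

3

[SX2H] is the SMARTS for a thiol: an aliphatic sulfur with two connections, one being H.
The molecule carries 3 separate instances of a thiol (-SH) meeting every constraint; each maps to a distinct set of atoms, giving 3 matches.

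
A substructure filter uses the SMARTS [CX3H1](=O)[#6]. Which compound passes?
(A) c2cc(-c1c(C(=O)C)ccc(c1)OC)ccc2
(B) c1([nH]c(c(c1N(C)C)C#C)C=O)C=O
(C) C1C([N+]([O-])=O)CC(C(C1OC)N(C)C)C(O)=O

B

[CX3H1](=O)[#6] describes an sp2 carbon with one H, double-bonded to O and single-bonded to carbon (an aldehyde).
(A) has an acetyl/ketone group (-C(=O)CH3) but the carbonyl carbon has H0 (two carbon neighbours), not H1.
(B) contains an aldehyde (-CHO), which satisfies every atom and bond constraint.
(C) has a carboxylic acid group (-C(=O)OH) but the carbonyl carbon has H0 and is bonded to O, not H1.
So the answer is (B).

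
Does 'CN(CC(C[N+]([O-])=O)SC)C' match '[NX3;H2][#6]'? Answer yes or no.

The pattern [NX3;H2][#6] describes a trivalent nitrogen with two H attached to carbon — a primary amine.
The closest candidate here is a dimethylamino group (-N(CH3)2), but the nitrogen has H0, not H2. No other fragment satisfies the full query, so there is no match.

No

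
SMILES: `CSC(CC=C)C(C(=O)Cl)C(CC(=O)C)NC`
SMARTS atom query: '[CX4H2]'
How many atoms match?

2

The query [CX4H2] means: sp3 carbon (X4) with exactly two hydrogens.
Check the 17 heavy atoms by environment: 2× C (H2, X4) → match; 3× C (H1, X4) → no; 1× C (H1, X3) → no; 1× C (H2, X3) → no; 1× S (H0, X2) → no; 3× C (H3, X4) → no; 1× N (H1, X3) → no; 2× C (H0, X3) → no; 2× O (H0, X1) → no; 1× Cl (H0, X1) → no.
That gives 2 matching atoms.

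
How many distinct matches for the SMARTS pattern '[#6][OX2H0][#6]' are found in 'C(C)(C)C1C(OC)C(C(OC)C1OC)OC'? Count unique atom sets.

4

[#6][OX2H0][#6] is the SMARTS for an ether: an aliphatic oxygen bridging two carbons with no H on the oxygen.
The molecule carries 4 separate instances of a methoxy ether (-OCH3) meeting every constraint; each maps to a distinct set of atoms, giving 4 matches.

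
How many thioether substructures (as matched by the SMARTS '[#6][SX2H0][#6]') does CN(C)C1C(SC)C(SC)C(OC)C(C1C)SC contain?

3

[#6][SX2H0][#6] is the SMARTS for a thioether: an aliphatic sulfur bridging two carbons with no H on the sulfur.
The molecule carries 3 separate instances of a methylthio ether (-SCH3) meeting every constraint; each maps to a distinct set of atoms, giving 3 matches.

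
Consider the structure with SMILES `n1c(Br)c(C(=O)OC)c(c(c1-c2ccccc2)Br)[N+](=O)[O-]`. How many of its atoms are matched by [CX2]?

0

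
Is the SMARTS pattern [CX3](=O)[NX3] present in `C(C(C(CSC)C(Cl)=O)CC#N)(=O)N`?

Yes

The pattern [CX3](=O)[NX3] describes a carbonyl carbon bonded to a trivalent nitrogen — an amide.
The molecule carries a primary amide (-C(=O)NH2), whose atoms satisfy every constraint of the query, so the pattern matches.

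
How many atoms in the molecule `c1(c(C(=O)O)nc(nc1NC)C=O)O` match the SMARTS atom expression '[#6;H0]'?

5

The query [#6;H0] means: any carbon with no attached hydrogen.
Check the 14 heavy atoms by environment: 2× n (aromatic, H0) → no; 4× c (aromatic, H0) → match; 1× C (H0) → match; 2× O (H0) → no; 2× O (H1) → no; 1× N (H1) → no; 1× C (H3) → no; 1× C (H1) → no.
Summing the matching environments: 4 + 1 = 5 matching atoms.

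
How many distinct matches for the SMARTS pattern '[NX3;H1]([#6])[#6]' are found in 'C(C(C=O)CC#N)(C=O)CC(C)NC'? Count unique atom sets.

[NX3;H1]([#6])[#6] is the SMARTS for a secondary amine: a trivalent nitrogen with one H, bonded to two carbons.
Exactly one fragment in the molecule meets all constraints, giving 1 match.

1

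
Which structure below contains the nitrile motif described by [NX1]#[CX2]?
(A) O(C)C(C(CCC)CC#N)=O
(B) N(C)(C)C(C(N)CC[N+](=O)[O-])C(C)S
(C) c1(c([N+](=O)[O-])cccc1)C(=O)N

A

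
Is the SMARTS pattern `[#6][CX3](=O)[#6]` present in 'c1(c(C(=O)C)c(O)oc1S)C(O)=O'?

The pattern [#6][CX3](=O)[#6] describes a carbonyl carbon (no H) flanked by two carbons — a ketone.
The molecule carries an acetyl/ketone group (-C(=O)CH3), whose atoms satisfy every constraint of the query, so the pattern matches.

Yes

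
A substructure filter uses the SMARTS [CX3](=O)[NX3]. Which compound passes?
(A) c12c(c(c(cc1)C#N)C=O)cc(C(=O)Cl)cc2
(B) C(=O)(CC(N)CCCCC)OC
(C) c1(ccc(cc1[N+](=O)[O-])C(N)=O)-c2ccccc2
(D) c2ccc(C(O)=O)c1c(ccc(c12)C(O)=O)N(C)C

C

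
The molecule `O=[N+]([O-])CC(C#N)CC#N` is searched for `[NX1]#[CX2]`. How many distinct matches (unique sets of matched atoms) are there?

[NX1]#[CX2] is the SMARTS for a nitrile: a nitrogen triple-bonded to a two-connected carbon.
The molecule carries 2 separate instances of a nitrile (-C#N) meeting every constraint; each maps to a distinct set of atoms, giving 2 matches.

2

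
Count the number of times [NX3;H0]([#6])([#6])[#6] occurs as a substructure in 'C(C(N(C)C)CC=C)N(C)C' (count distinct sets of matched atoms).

2

[NX3;H0]([#6])([#6])[#6] is the SMARTS for a tertiary amine: a trivalent nitrogen with no H, bonded to three carbons.
The molecule carries 2 separate instances of a dimethylamino group (-N(CH3)2) meeting every constraint; each maps to a distinct set of atoms, giving 2 matches.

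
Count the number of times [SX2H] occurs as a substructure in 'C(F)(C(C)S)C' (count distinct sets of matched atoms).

1

[SX2H] is the SMARTS for a thiol: an aliphatic sulfur with two connections, one being H.
Exactly one fragment in the molecule meets all constraints, giving 1 match.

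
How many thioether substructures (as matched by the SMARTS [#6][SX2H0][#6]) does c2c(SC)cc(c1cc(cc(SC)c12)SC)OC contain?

[#6][SX2H0][#6] is the SMARTS for a thioether: an aliphatic sulfur bridging two carbons with no H on the sulfur.
The molecule carries 3 separate instances of a methylthio ether (-SCH3) meeting every constraint; each maps to a distinct set of atoms, giving 3 matches.

3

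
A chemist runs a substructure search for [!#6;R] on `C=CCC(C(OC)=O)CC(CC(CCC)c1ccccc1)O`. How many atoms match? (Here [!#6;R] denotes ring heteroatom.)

0

Check the 22 heavy atoms by environment: 13× C (acyclic) → no; 3× O (acyclic) → no; 6× c (aromatic, in 6-ring) → no.
No environment satisfies the query, so 0 matching atoms.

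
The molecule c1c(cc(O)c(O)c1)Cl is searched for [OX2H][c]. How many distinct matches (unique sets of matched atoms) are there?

[OX2H][c] is the SMARTS for a phenol: a hydroxyl oxygen attached to an aromatic carbon.
The molecule carries 2 separate instances of a hydroxyl group (-OH) meeting every constraint; each maps to a distinct set of atoms, giving 2 matches.

2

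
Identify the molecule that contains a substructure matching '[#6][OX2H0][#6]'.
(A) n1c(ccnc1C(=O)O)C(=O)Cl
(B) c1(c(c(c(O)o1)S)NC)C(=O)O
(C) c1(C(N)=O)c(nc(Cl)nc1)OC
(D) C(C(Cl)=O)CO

[#6][OX2H0][#6] describes an aliphatic oxygen bridging two carbons with no H on the oxygen (an ether).
(A) has a carboxylic acid group (-C(=O)OH) but the -OH oxygen has H1; the =O is OX1, not OX2.
(B) has a hydroxyl group (-OH) but the oxygen has H1, not H0 bridging two carbons.
(C) contains a methoxy ether (-OCH3), which satisfies every atom and bond constraint.
(D) has a hydroxyl group (-OH) but the oxygen has H1, not H0 bridging two carbons.
So the answer is (C).

C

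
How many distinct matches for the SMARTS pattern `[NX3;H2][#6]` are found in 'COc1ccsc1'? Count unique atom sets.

[NX3;H2][#6] is the SMARTS for a primary amine: a trivalent nitrogen with two H attached to carbon.
No fragment in the molecule satisfies every constraint, giving 0 matches.

0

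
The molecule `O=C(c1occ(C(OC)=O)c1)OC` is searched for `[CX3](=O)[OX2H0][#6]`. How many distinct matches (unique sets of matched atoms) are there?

2

[CX3](=O)[OX2H0][#6] is the SMARTS for an ester: a carbonyl carbon bonded to an oxygen that is itself bonded to carbon (no H on that O).
The molecule carries 2 separate instances of a methyl-ester group (-C(=O)OCH3) meeting every constraint; each maps to a distinct set of atoms, giving 2 matches.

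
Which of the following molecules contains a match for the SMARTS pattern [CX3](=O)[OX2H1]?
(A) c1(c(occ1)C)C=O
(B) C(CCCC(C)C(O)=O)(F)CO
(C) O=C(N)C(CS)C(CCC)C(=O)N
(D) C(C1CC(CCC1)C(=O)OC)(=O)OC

[CX3](=O)[OX2H1] describes an sp2 carbon double-bonded to O and single-bonded to an -OH oxygen (a carboxylic acid).
(A) has an aldehyde (-CHO) but there is no singly-bonded oxygen on the carbonyl carbon.
(B) contains a carboxylic acid group (-C(=O)OH), which satisfies every atom and bond constraint.
(C) has a primary amide (-C(=O)NH2) but the carbonyl is bonded to N, not to an -OH oxygen.
(D) has a methyl-ester group (-C(=O)OCH3) but the singly-bonded O has no H (OX2H0, not OX2H1).
So the answer is (B).

B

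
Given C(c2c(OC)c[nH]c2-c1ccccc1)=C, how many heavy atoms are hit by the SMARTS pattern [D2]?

The query [D2] means: atom with exactly two heavy-atom neighbours.
Check the 15 heavy atoms by environment: 1× n (aromatic, D2) → match; 6× c (aromatic, D2) → match; 4× c (aromatic, D3) → no; 1× C (D2) → match; 2× C (D1) → no; 1× O (D2) → match.
Summing the matching environments: 1 + 6 + 1 + 1 = 9 matching atoms.

9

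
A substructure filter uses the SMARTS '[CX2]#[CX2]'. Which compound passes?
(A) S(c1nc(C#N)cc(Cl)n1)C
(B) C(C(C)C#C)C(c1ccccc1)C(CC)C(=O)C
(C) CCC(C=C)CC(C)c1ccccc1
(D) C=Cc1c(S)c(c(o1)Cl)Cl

B

[CX2]#[CX2] describes a carbon-carbon triple bond (an alkyne).
(A) has a nitrile (-C#N) but the triple bond is C#N, not C#C.
(B) contains an ethynyl group (-C#CH), which satisfies every atom and bond constraint.
(C) has a vinyl group (-CH=CH2) but the C=C is a double bond; both carbons are CX3, not CX2.
(D) has a vinyl group (-CH=CH2) but the C=C is a double bond; both carbons are CX3, not CX2.
So the answer is (B).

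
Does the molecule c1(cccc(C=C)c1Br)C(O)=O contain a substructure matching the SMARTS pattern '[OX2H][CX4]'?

No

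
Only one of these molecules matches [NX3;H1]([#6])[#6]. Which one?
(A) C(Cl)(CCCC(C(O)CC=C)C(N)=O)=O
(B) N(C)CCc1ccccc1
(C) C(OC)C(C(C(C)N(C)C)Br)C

B

[NX3;H1]([#6])[#6] describes a trivalent nitrogen with one H, bonded to two carbons (a secondary amine).
(A) has a primary amide (-C(=O)NH2) but the -C(=O)NH2 nitrogen has H2, not H1.
(B) contains an N-methylamino group (-NHCH3), which satisfies every atom and bond constraint.
(C) has a dimethylamino group (-N(CH3)2) but the nitrogen has H0, not H1.
So the answer is (B).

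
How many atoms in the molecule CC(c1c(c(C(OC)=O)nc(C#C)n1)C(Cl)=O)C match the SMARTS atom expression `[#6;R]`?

The query [#6;R] means: carbon that is part of a ring.
Check the 18 heavy atoms by environment: 2× n (aromatic, in 6-ring) → no; 4× c (aromatic, in 6-ring) → match; 8× C (acyclic) → no; 3× O (acyclic) → no; 1× Cl (acyclic) → no.
That gives 4 matching atoms.

4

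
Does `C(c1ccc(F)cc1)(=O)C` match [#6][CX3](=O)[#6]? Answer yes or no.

Yes

The pattern [#6][CX3](=O)[#6] describes a carbonyl carbon (no H) flanked by two carbons — a ketone.
The molecule carries an acetyl/ketone group (-C(=O)CH3), whose atoms satisfy every constraint of the query, so the pattern matches.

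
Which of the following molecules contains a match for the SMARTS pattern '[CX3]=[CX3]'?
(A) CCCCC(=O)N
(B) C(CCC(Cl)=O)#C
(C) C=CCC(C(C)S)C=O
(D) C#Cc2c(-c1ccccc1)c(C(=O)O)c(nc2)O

C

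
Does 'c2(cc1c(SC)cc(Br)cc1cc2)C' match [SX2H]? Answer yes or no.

The pattern [SX2H] describes an aliphatic sulfur with two connections, one being H — a thiol.
The closest candidate here is a methylthio ether (-SCH3), but the sulfur has H0 (bonded to two carbons), not H1. No other fragment satisfies the full query, so there is no match.

No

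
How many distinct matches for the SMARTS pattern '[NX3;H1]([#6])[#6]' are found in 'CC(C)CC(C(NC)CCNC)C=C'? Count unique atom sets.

2

[NX3;H1]([#6])[#6] is the SMARTS for a secondary amine: a trivalent nitrogen with one H, bonded to two carbons.
The molecule carries 2 separate instances of an N-methylamino group (-NHCH3) meeting every constraint; each maps to a distinct set of atoms, giving 2 matches.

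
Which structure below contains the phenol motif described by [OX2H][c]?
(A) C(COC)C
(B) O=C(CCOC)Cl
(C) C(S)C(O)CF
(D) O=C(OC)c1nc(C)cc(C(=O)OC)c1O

D

[OX2H][c] describes a hydroxyl oxygen attached to an aromatic carbon (a phenol).
(A) has a methoxy ether (-OCH3) but the oxygen has H0, not H1.
(B) has a methoxy ether (-OCH3) but the oxygen has H0, not H1.
(C) has a hydroxyl group (-OH) but the -OH is on an aliphatic carbon, not an aromatic c.
(D) contains a hydroxyl group (-OH), which satisfies every atom and bond constraint.
So the answer is (D).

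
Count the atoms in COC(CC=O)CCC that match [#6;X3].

The query [#6;X3] means: any carbon (aromatic or not) with three total connections.
Check the 9 heavy atoms by environment: 6× C (X4) → no; 1× O (X2) → no; 1× C (X3) → match; 1× O (X1) → no.
That gives 1 matching atom.

1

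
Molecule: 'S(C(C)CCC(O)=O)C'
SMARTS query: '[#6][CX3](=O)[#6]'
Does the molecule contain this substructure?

No

The pattern [#6][CX3](=O)[#6] describes a carbonyl carbon (no H) flanked by two carbons — a ketone.
The closest candidate here is a carboxylic acid group (-C(=O)OH), but one neighbour of the carbonyl carbon is O, not C. No other fragment satisfies the full query, so there is no match.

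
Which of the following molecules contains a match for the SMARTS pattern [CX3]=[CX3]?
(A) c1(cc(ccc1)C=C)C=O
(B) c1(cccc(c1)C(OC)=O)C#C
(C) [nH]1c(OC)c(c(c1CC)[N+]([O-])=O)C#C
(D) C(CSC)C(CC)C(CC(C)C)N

A

[CX3]=[CX3] describes a non-aromatic C=C double bond between two sp2 carbons (an alkene).
(A) contains a vinyl group (-CH=CH2), which satisfies every atom and bond constraint.
(B) has an ethynyl group (-C#CH) but the C-C bond is a triple bond, not a double bond.
(C) has an ethynyl group (-C#CH) but the C-C bond is a triple bond, not a double bond.
(D) has an ethyl group (-CH2CH3) but its C-C bond is a single bond between CX4 carbons, not CX3=CX3.
So the answer is (A).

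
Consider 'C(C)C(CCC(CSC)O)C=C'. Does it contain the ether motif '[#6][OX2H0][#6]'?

The pattern [#6][OX2H0][#6] describes an aliphatic oxygen bridging two carbons with no H on the oxygen — an ether.
The closest candidate here is a hydroxyl group (-OH), but the oxygen has H1, not H0 bridging two carbons. No other fragment satisfies the full query, so there is no match.

No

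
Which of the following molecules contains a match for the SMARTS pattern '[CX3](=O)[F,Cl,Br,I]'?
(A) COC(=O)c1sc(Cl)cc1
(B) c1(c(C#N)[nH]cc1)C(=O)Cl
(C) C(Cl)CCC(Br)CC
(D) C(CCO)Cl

[CX3](=O)[F,Cl,Br,I] describes a carbonyl carbon bonded to a halogen (an acyl halide).
(A) has a chloro substituent but the Cl is not on a carbonyl carbon.
(B) contains an acyl chloride (-C(=O)Cl), which satisfies every atom and bond constraint.
(C) has a chloro substituent but the Cl is not on a carbonyl carbon.
(D) has a chloro substituent but the Cl is not on a carbonyl carbon.
So the answer is (B).

B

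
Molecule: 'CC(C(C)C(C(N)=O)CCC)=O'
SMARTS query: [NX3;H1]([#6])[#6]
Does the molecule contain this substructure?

The pattern [NX3;H1]([#6])[#6] describes a trivalent nitrogen with one H, bonded to two carbons — a secondary amine.
The closest candidate here is a primary amide (-C(=O)NH2), but the -C(=O)NH2 nitrogen has H2, not H1. No other fragment satisfies the full query, so there is no match.

No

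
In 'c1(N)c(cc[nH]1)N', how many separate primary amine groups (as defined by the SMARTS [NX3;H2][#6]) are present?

2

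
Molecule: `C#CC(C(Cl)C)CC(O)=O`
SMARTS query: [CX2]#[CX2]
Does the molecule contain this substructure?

The pattern [CX2]#[CX2] describes a carbon-carbon triple bond — an alkyne.
The molecule carries an ethynyl group (-C#CH), whose atoms satisfy every constraint of the query, so the pattern matches.

Yes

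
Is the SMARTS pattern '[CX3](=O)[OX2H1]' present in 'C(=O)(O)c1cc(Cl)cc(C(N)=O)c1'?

Yes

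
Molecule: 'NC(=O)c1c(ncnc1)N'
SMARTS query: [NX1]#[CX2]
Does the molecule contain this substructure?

No

The pattern [NX1]#[CX2] describes a nitrogen triple-bonded to a two-connected carbon — a nitrile.
The closest candidate here is a primary amino group (-NH2), but the nitrogen is NX3 (three connections), not NX1 triple-bonded. No other fragment satisfies the full query, so there is no match.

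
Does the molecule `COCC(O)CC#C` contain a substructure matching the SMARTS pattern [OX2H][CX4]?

The pattern [OX2H][CX4] describes a hydroxyl oxygen bound to an sp3 (X4) carbon — an aliphatic alcohol.
The molecule carries a hydroxyl group (-OH), whose atoms satisfy every constraint of the query, so the pattern matches.

Yes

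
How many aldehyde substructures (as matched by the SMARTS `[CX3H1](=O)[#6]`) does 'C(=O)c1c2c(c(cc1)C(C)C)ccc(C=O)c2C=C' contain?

2

[CX3H1](=O)[#6] is the SMARTS for an aldehyde: an sp2 carbon with one H, double-bonded to O and single-bonded to carbon.
The molecule carries 2 separate instances of an aldehyde (-CHO) meeting every constraint; each maps to a distinct set of atoms, giving 2 matches.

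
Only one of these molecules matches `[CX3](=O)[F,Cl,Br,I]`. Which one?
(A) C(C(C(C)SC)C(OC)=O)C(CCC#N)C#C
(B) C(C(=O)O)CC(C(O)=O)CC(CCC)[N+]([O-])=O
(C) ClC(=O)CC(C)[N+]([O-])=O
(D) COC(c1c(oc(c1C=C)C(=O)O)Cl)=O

C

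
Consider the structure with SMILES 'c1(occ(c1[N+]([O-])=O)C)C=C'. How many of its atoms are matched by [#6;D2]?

2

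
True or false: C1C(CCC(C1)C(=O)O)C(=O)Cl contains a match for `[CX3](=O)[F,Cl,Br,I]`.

The pattern [CX3](=O)[F,Cl,Br,I] describes a carbonyl carbon bonded to a halogen — an acyl halide.
The molecule carries an acyl chloride (-C(=O)Cl), whose atoms satisfy every constraint of the query, so the pattern matches.

True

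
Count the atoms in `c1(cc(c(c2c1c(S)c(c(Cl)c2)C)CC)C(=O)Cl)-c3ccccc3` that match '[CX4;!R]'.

3

The query [CX4;!R] means: aliphatic carbon with four total connections, not in a ring.
Check the 24 heavy atoms by environment: 16× c (aromatic, X3, in 6-ring) → no; 3× C (X4, acyclic) → match; 2× Cl (X1, acyclic) → no; 1× S (X2, acyclic) → no; 1× C (X3, acyclic) → no; 1× O (X1, acyclic) → no.
That gives 3 matching atoms.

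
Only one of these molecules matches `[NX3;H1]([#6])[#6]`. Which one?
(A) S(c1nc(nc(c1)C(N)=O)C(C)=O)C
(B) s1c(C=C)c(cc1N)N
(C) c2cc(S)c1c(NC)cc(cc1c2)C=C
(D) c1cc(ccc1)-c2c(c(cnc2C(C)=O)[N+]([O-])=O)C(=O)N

C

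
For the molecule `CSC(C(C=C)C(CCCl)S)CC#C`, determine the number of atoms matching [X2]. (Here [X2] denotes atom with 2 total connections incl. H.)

The query [X2] means: any atom with exactly two total connections (bonds + H).
Check the 14 heavy atoms by environment: 7× C (X4) → no; 2× C (X3) → no; 1× Cl (X1) → no; 2× C (X2) → match; 2× S (X2) → match.
Summing the matching environments: 2 + 2 = 4 matching atoms.

4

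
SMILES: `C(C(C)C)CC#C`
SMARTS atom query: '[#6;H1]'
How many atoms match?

2

Check the 7 heavy atoms by environment: 2× C (H2) → no; 2× C (H1) → match; 2× C (H3) → no; 1× C (H0) → no.
That gives 2 matching atoms.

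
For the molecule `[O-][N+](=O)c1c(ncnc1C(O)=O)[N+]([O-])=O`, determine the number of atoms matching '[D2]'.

The query [D2] means: atom with exactly two heavy-atom neighbours.
Check the 15 heavy atoms by environment: 2× n (aromatic, D2) → match; 1× c (aromatic, D2) → match; 3× c (aromatic, D3) → no; 2× N (charge +1, D3) → no; 2× O (charge -1, D1) → no; 4× O (D1) → no; 1× C (D3) → no.
Summing the matching environments: 2 + 1 = 3 matching atoms.

3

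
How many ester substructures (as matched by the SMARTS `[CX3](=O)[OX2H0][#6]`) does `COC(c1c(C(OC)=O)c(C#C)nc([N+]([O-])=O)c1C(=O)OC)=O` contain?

3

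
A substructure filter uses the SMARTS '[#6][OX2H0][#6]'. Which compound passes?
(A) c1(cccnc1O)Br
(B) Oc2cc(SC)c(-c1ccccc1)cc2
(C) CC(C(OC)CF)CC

[#6][OX2H0][#6] describes an aliphatic oxygen bridging two carbons with no H on the oxygen (an ether).
(A) has a hydroxyl group (-OH) but the oxygen has H1, not H0 bridging two carbons.
(B) has a hydroxyl group (-OH) but the oxygen has H1, not H0 bridging two carbons.
(C) contains a methoxy ether (-OCH3), which satisfies every atom and bond constraint.
So the answer is (C).

C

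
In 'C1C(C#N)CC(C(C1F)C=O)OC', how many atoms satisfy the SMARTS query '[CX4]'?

7

Check the 13 heavy atoms by environment: 7× C (X4) → match; 1× C (X3) → no; 1× O (X1) → no; 1× F (X1) → no; 1× C (X2) → no; 1× N (X1) → no; 1× O (X2) → no.
That gives 7 matching atoms.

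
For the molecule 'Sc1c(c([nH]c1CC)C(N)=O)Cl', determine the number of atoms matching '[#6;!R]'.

3

The query [#6;!R] means: carbon not in any ring.
Check the 12 heavy atoms by environment: 1× n (aromatic, in 5-ring) → no; 4× c (aromatic, in 5-ring) → no; 1× Cl (acyclic) → no; 1× S (acyclic) → no; 3× C (acyclic) → match; 1× O (acyclic) → no; 1× N (acyclic) → no.
That gives 3 matching atoms.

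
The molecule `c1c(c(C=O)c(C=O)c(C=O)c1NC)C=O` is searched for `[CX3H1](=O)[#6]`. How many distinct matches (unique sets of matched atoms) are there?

[CX3H1](=O)[#6] is the SMARTS for an aldehyde: an sp2 carbon with one H, double-bonded to O and single-bonded to carbon.
The molecule carries 4 separate instances of an aldehyde (-CHO) meeting every constraint; each maps to a distinct set of atoms, giving 4 matches.

4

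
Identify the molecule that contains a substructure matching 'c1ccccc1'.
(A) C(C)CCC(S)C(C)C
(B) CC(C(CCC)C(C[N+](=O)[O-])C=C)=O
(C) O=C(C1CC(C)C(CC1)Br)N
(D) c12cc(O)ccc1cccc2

c1ccccc1 describes six aromatic carbons in a ring (a benzene ring).
(A) has a methyl group (-CH3) but no six-membered all-carbon aromatic ring is present.
(B) has a methyl group (-CH3) but no six-membered all-carbon aromatic ring is present.
(C) has a methyl group (-CH3) but no six-membered all-carbon aromatic ring is present.
(D) contains the required atom environment, so the pattern matches.
So the answer is (D).

D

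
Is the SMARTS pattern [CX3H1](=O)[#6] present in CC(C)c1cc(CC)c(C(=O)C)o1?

No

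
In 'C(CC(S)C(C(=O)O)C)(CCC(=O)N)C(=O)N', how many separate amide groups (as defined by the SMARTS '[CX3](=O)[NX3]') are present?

2

[CX3](=O)[NX3] is the SMARTS for an amide: a carbonyl carbon bonded to a trivalent nitrogen.
The molecule carries 2 separate instances of a primary amide (-C(=O)NH2) meeting every constraint; each maps to a distinct set of atoms, giving 2 matches.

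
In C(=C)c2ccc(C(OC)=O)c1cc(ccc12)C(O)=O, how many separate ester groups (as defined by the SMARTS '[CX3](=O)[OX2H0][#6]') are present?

[CX3](=O)[OX2H0][#6] is the SMARTS for an ester: a carbonyl carbon bonded to an oxygen that is itself bonded to carbon (no H on that O).
Exactly one fragment in the molecule meets all constraints, giving 1 match.

1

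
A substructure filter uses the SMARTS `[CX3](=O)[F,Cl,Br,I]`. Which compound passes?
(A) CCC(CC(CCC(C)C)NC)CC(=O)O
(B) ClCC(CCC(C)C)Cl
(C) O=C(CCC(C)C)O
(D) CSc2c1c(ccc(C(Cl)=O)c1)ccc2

D

[CX3](=O)[F,Cl,Br,I] describes a carbonyl carbon bonded to a halogen (an acyl halide).
(A) has a carboxylic acid group (-C(=O)OH) but the carbonyl is bonded to -OH, not to a halogen.
(B) has a chloro substituent but the Cl is not on a carbonyl carbon.
(C) has a carboxylic acid group (-C(=O)OH) but the carbonyl is bonded to -OH, not to a halogen.
(D) contains an acyl chloride (-C(=O)Cl), which satisfies every atom and bond constraint.
So the answer is (D).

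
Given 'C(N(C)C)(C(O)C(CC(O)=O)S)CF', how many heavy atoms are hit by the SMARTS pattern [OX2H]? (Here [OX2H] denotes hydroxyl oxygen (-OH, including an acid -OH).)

The query [OX2H] means: aliphatic oxygen with two connections, one of which is H — an -OH oxygen.
Check the 14 heavy atoms by environment: 2× C (H2, X4) → no; 3× C (H1, X4) → no; 1× S (H1, X2) → no; 1× F (H0, X1) → no; 2× O (H1, X2) → match; 1× N (H0, X3) → no; 2× C (H3, X4) → no; 1× C (H0, X3) → no; 1× O (H0, X1) → no.
That gives 2 matching atoms.

2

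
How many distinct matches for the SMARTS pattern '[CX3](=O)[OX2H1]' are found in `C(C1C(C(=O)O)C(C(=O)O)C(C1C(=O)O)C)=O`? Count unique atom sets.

[CX3](=O)[OX2H1] is the SMARTS for a carboxylic acid: an sp2 carbon double-bonded to O and single-bonded to an -OH oxygen.
The molecule carries 3 separate instances of a carboxylic acid group (-C(=O)OH) meeting every constraint; each maps to a distinct set of atoms, giving 3 matches.

3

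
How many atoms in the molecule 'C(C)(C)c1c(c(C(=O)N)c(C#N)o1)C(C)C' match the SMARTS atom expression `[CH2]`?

0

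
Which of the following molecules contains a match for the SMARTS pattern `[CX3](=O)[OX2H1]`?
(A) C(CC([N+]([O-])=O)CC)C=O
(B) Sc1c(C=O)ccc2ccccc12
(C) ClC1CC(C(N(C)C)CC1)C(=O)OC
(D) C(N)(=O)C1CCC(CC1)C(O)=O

D

[CX3](=O)[OX2H1] describes an sp2 carbon double-bonded to O and single-bonded to an -OH oxygen (a carboxylic acid).
(A) has an aldehyde (-CHO) but there is no singly-bonded oxygen on the carbonyl carbon.
(B) has an aldehyde (-CHO) but there is no singly-bonded oxygen on the carbonyl carbon.
(C) has a methyl-ester group (-C(=O)OCH3) but the singly-bonded O has no H (OX2H0, not OX2H1).
(D) contains a carboxylic acid group (-C(=O)OH), which satisfies every atom and bond constraint.
So the answer is (D).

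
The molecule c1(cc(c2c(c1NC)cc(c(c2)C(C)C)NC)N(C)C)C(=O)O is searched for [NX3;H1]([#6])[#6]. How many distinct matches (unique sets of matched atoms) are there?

[NX3;H1]([#6])[#6] is the SMARTS for a secondary amine: a trivalent nitrogen with one H, bonded to two carbons.
The molecule carries 2 separate instances of an N-methylamino group (-NHCH3) meeting every constraint; each maps to a distinct set of atoms, giving 2 matches.

2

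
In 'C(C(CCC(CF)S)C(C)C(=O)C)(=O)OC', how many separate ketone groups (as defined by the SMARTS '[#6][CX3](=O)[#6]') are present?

[#6][CX3](=O)[#6] is the SMARTS for a ketone: a carbonyl carbon (no H) flanked by two carbons.
Exactly one fragment in the molecule meets all constraints, giving 1 match.

1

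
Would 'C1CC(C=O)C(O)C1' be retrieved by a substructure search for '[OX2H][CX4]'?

The pattern [OX2H][CX4] describes a hydroxyl oxygen bound to an sp3 (X4) carbon — an aliphatic alcohol.
The molecule carries a hydroxyl group (-OH), whose atoms satisfy every constraint of the query, so the pattern matches.

Yes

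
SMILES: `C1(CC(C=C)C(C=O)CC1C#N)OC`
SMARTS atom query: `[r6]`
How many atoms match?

6

Check the 14 heavy atoms by environment: 6× C (in 6-ring) → match; 5× C (acyclic) → no; 1× N (acyclic) → no; 2× O (acyclic) → no.
That gives 6 matching atoms.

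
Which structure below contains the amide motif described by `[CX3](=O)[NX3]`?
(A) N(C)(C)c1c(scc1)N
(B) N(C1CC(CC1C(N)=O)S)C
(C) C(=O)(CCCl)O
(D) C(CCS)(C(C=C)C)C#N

B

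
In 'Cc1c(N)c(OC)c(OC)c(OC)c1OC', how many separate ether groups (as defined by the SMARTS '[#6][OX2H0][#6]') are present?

4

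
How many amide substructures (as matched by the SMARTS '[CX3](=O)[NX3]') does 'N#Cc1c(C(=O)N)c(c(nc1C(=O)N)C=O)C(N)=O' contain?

3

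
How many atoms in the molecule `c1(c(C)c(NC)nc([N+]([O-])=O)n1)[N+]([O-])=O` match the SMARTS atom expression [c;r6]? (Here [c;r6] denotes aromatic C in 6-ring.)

4

Check the 15 heavy atoms by environment: 2× n (aromatic, in 6-ring) → no; 4× c (aromatic, in 6-ring) → match; 1× N (acyclic) → no; 2× C (acyclic) → no; 2× N (charge +1, acyclic) → no; 2× O (charge -1, acyclic) → no; 2× O (acyclic) → no.
That gives 4 matching atoms.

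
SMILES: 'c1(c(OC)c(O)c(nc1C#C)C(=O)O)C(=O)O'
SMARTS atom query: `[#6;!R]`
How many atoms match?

5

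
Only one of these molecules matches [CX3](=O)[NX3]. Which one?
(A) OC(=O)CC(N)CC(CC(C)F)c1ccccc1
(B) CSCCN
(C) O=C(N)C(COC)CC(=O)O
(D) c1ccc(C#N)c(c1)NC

C

[CX3](=O)[NX3] describes a carbonyl carbon bonded to a trivalent nitrogen (an amide).
(A) has a primary amino group (-NH2) but the -NH2 is not attached to a carbonyl carbon.
(B) has a primary amino group (-NH2) but the -NH2 is not attached to a carbonyl carbon.
(C) contains a primary amide (-C(=O)NH2), which satisfies every atom and bond constraint.
(D) has a nitrile (-C#N) but the nitrile N is NX1 (triple-bonded), not NX3.
So the answer is (C).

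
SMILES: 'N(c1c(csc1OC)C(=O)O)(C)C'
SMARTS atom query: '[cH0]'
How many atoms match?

3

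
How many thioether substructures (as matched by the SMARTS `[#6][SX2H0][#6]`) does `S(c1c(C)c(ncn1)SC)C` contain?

2

[#6][SX2H0][#6] is the SMARTS for a thioether: an aliphatic sulfur bridging two carbons with no H on the sulfur.
The molecule carries 2 separate instances of a methylthio ether (-SCH3) meeting every constraint; each maps to a distinct set of atoms, giving 2 matches.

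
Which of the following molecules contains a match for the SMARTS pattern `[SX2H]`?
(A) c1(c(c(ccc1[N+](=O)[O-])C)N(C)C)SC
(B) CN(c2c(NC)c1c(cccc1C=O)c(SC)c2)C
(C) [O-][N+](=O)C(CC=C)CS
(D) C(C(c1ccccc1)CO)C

C

[SX2H] describes an aliphatic sulfur with two connections, one being H (a thiol).
(A) has a methylthio ether (-SCH3) but the sulfur has H0 (bonded to two carbons), not H1.
(B) has a methylthio ether (-SCH3) but the sulfur has H0 (bonded to two carbons), not H1.
(C) contains a thiol (-SH), which satisfies every atom and bond constraint.
(D) has a hydroxyl group (-OH) but it is an -OH, not an -SH.
So the answer is (C).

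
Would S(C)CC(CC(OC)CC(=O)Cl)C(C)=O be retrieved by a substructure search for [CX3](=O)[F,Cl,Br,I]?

The pattern [CX3](=O)[F,Cl,Br,I] describes a carbonyl carbon bonded to a halogen — an acyl halide.
The molecule carries an acyl chloride (-C(=O)Cl), whose atoms satisfy every constraint of the query, so the pattern matches.

Yes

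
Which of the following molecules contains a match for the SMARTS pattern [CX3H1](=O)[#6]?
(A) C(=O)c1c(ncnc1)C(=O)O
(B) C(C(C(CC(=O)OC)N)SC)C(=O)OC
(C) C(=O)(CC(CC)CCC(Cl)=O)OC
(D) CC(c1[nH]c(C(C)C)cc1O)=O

A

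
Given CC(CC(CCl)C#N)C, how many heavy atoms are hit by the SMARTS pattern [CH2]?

2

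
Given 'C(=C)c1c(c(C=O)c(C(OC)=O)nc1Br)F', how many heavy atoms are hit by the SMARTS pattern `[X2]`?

2

The query [X2] means: any atom with exactly two total connections (bonds + H).
Check the 16 heavy atoms by environment: 1× n (aromatic, X2) → match; 5× c (aromatic, X3) → no; 4× C (X3) → no; 2× O (X1) → no; 1× O (X2) → match; 1× C (X4) → no; 1× F (X1) → no; 1× Br (X1) → no.
Summing the matching environments: 1 + 1 = 2 matching atoms.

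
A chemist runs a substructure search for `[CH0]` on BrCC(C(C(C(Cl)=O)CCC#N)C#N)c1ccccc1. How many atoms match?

3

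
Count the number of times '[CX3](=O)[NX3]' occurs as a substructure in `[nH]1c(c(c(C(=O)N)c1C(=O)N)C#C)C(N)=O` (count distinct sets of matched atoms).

3

[CX3](=O)[NX3] is the SMARTS for an amide: a carbonyl carbon bonded to a trivalent nitrogen.
The molecule carries 3 separate instances of a primary amide (-C(=O)NH2) meeting every constraint; each maps to a distinct set of atoms, giving 3 matches.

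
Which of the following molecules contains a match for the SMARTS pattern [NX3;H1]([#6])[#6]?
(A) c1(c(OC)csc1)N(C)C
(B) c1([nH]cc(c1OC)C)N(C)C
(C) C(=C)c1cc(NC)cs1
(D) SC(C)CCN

[NX3;H1]([#6])[#6] describes a trivalent nitrogen with one H, bonded to two carbons (a secondary amine).
(A) has a dimethylamino group (-N(CH3)2) but the nitrogen has H0, not H1.
(B) has a dimethylamino group (-N(CH3)2) but the nitrogen has H0, not H1.
(C) contains an N-methylamino group (-NHCH3), which satisfies every atom and bond constraint.
(D) has a primary amino group (-NH2) but the nitrogen has H2 and only one carbon neighbour.
So the answer is (C).

C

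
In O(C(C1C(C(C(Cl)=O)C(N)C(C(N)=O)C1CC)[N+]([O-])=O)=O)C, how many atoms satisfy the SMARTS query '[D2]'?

2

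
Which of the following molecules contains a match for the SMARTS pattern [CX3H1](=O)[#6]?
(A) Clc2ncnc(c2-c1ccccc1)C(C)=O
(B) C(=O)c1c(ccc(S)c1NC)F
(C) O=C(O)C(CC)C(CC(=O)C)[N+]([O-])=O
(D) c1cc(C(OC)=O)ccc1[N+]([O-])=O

[CX3H1](=O)[#6] describes an sp2 carbon with one H, double-bonded to O and single-bonded to carbon (an aldehyde).
(A) has an acetyl/ketone group (-C(=O)CH3) but the carbonyl carbon has H0 (two carbon neighbours), not H1.
(B) contains an aldehyde (-CHO), which satisfies every atom and bond constraint.
(C) has a carboxylic acid group (-C(=O)OH) but the carbonyl carbon has H0 and is bonded to O, not H1.
(D) has a methyl-ester group (-C(=O)OCH3) but the carbonyl carbon has H0, not H1.
So the answer is (B).

B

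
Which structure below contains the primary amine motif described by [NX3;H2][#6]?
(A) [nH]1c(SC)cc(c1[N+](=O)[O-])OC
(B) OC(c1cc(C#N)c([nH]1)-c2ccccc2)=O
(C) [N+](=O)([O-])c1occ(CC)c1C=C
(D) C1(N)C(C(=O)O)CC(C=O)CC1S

D

[NX3;H2][#6] describes a trivalent nitrogen with two H attached to carbon (a primary amine).
(A) has a nitro group (-[N+](=O)[O-]) but the nitrogen is [N+] with no H, not NX3H2.
(B) has a nitrile (-C#N) but the nitrogen is NX1 (triple-bonded), not NX3 with two H.
(C) has a nitro group (-[N+](=O)[O-]) but the nitrogen is [N+] with no H, not NX3H2.
(D) contains a primary amino group (-NH2), which satisfies every atom and bond constraint.
So the answer is (D).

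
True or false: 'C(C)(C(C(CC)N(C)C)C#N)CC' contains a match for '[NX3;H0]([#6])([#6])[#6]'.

True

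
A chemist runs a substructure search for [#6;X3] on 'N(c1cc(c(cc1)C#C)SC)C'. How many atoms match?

6

The query [#6;X3] means: any carbon (aromatic or not) with three total connections.
Check the 12 heavy atoms by environment: 6× c (aromatic, X3) → match; 1× S (X2) → no; 2× C (X4) → no; 1× N (X3) → no; 2× C (X2) → no.
That gives 6 matching atoms.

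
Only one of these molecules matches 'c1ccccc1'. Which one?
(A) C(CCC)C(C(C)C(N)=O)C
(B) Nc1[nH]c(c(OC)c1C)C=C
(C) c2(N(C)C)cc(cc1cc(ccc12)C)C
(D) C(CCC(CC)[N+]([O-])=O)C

C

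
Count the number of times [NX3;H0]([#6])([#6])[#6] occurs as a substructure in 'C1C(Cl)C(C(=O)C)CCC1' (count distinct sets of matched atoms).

0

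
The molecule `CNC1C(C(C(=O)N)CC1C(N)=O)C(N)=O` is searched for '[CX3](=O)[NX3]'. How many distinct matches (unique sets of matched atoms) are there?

[CX3](=O)[NX3] is the SMARTS for an amide: a carbonyl carbon bonded to a trivalent nitrogen.
The molecule carries 3 separate instances of a primary amide (-C(=O)NH2) meeting every constraint; each maps to a distinct set of atoms, giving 3 matches.

3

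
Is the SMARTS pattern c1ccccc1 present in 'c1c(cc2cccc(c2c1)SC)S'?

Yes

The pattern c1ccccc1 describes six aromatic carbons in a ring — a benzene ring.
The required atom environment is present in the molecule, so the pattern matches.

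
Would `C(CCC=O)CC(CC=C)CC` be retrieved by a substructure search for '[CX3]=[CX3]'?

Yes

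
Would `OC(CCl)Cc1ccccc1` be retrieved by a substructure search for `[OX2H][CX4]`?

Yes

The pattern [OX2H][CX4] describes a hydroxyl oxygen bound to an sp3 (X4) carbon — an aliphatic alcohol.
The molecule carries a hydroxyl group (-OH), whose atoms satisfy every constraint of the query, so the pattern matches.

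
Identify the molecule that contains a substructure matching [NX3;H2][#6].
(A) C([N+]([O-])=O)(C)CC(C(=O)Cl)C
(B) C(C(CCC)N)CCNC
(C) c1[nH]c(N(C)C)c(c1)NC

[NX3;H2][#6] describes a trivalent nitrogen with two H attached to carbon (a primary amine).
(A) has a nitro group (-[N+](=O)[O-]) but the nitrogen is [N+] with no H, not NX3H2.
(B) contains a primary amino group (-NH2), which satisfies every atom and bond constraint.
(C) has an N-methylamino group (-NHCH3) but the nitrogen bears two carbons and only one H (H1), not H2.
So the answer is (B).

B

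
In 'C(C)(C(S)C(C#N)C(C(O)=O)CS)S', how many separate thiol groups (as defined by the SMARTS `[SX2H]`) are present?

3

[SX2H] is the SMARTS for a thiol: an aliphatic sulfur with two connections, one being H.
The molecule carries 3 separate instances of a thiol (-SH) meeting every constraint; each maps to a distinct set of atoms, giving 3 matches.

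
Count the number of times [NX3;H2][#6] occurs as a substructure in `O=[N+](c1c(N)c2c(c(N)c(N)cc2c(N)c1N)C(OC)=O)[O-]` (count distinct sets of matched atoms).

5

[NX3;H2][#6] is the SMARTS for a primary amine: a trivalent nitrogen with two H attached to carbon.
The molecule carries 5 separate instances of a primary amino group (-NH2) meeting every constraint; each maps to a distinct set of atoms, giving 5 matches.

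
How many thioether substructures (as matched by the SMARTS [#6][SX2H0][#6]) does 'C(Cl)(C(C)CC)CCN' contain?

[#6][SX2H0][#6] is the SMARTS for a thioether: an aliphatic sulfur bridging two carbons with no H on the sulfur.
No fragment in the molecule satisfies every constraint, giving 0 matches.

0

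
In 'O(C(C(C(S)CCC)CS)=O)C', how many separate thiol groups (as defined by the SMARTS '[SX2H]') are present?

2

[SX2H] is the SMARTS for a thiol: an aliphatic sulfur with two connections, one being H.
The molecule carries 2 separate instances of a thiol (-SH) meeting every constraint; each maps to a distinct set of atoms, giving 2 matches.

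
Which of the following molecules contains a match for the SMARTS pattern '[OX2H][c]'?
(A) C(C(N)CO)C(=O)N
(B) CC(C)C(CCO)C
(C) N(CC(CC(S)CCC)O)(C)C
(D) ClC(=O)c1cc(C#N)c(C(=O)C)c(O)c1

D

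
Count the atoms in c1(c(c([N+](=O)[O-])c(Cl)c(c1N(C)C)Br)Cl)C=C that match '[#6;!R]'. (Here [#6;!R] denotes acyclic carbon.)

The query [#6;!R] means: carbon not in any ring.
Check the 17 heavy atoms by environment: 6× c (aromatic, in 6-ring) → no; 2× Cl (acyclic) → no; 1× N (charge +1, acyclic) → no; 1× O (charge -1, acyclic) → no; 1× O (acyclic) → no; 1× Br (acyclic) → no; 4× C (acyclic) → match; 1× N (acyclic) → no.
That gives 4 matching atoms.

4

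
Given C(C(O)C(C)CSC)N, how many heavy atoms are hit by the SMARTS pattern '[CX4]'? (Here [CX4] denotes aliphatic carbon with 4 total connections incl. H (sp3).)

The query [CX4] means: C with X4: aliphatic carbon with exactly 4 total connections (bonds + H).
Check the 9 heavy atoms by environment: 6× C (X4) → match; 1× N (X3) → no; 1× O (X2) → no; 1× S (X2) → no.
That gives 6 matching atoms.

6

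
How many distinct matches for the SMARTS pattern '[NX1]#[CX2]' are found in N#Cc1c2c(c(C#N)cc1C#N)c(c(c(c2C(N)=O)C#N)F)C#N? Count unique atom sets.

5

[NX1]#[CX2] is the SMARTS for a nitrile: a nitrogen triple-bonded to a two-connected carbon.
The molecule carries 5 separate instances of a nitrile (-C#N) meeting every constraint; each maps to a distinct set of atoms, giving 5 matches.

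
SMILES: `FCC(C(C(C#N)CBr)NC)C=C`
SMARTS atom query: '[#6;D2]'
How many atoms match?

4

The query [#6;D2] means: any carbon bonded to exactly two heavy atoms.
Check the 13 heavy atoms by environment: 4× C (D2) → match; 3× C (D3) → no; 1× F (D1) → no; 1× N (D2) → no; 2× C (D1) → no; 1× N (D1) → no; 1× Br (D1) → no.
That gives 4 matching atoms.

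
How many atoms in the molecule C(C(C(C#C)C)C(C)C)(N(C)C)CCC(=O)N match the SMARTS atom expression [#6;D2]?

3

Check the 17 heavy atoms by environment: 3× C (D2) → match; 5× C (D3) → no; 6× C (D1) → no; 1× O (D1) → no; 1× N (D1) → no; 1× N (D3) → no.
That gives 3 matching atoms.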